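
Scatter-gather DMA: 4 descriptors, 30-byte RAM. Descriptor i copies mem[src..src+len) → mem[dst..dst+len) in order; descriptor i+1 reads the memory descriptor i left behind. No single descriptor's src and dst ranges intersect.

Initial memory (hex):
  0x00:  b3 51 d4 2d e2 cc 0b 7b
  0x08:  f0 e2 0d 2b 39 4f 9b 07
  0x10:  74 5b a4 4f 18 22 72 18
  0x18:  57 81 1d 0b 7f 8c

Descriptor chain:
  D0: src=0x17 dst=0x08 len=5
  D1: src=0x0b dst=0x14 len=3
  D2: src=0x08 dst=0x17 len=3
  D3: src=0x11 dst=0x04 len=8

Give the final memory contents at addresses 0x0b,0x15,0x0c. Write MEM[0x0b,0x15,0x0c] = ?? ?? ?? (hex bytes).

MEM[0x0b,0x15,0x0c] = 57 0b 0b

#0 dst[0x08+5] := {0x18,0x57,0x81,0x1d,0x0b}
#1 dst[0x14+3] := {0x1d,0x0b,0x4f}
#2 dst[0x17+3] := {0x18,0x57,0x81}
#3 dst[0x04+8] := {0x5b,0xa4,0x4f,0x1d,0x0b,0x4f,0x18,0x57}
query mem[0x0b]=0x57, mem[0x15]=0x0b, mem[0x0c]=0x0b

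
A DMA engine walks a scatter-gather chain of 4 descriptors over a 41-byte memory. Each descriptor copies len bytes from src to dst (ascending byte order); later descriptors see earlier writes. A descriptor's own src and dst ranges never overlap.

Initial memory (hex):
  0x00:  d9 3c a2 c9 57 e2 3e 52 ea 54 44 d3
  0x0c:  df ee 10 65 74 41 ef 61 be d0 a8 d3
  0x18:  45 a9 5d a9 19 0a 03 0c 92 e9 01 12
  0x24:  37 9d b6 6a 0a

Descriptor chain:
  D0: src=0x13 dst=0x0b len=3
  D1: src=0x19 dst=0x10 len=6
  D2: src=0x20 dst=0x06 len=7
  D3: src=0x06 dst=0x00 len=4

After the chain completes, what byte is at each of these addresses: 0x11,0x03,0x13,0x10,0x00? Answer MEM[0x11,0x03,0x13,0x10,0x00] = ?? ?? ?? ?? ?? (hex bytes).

D0: mem[0x0b..0x0d] <- [61 be d0]
D1: mem[0x10..0x15] <- [a9 5d a9 19 0a 03]
D2: mem[0x06..0x0c] <- [92 e9 01 12 37 9d b6]
D3: mem[0x00..0x03] <- [92 e9 01 12]
query mem[0x11]=0x5d, mem[0x03]=0x12, mem[0x13]=0x19, mem[0x10]=0xa9, mem[0x00]=0x92

MEM[0x11,0x03,0x13,0x10,0x00] = 5d 12 19 a9 92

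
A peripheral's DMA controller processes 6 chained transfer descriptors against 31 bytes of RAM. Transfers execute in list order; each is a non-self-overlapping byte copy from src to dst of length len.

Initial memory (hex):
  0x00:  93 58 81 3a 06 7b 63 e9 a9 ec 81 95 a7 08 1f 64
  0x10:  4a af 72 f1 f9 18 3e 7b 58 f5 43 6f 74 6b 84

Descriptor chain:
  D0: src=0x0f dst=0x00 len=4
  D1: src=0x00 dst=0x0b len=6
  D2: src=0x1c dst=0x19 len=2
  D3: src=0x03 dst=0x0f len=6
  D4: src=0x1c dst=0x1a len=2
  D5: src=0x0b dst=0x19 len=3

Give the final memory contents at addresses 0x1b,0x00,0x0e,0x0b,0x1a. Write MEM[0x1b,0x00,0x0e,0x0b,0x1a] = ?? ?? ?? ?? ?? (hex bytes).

MEM[0x1b,0x00,0x0e,0x0b,0x1a] = af 64 72 64 4a

D0: mem[0x00..0x03] <- [64 4a af 72]
D1: mem[0x0b..0x10] <- [64 4a af 72 06 7b]
D2: mem[0x19..0x1a] <- [74 6b]
D3: mem[0x0f..0x14] <- [72 06 7b 63 e9 a9]
D4: mem[0x1a..0x1b] <- [74 6b]
D5: mem[0x19..0x1b] <- [64 4a af]
query mem[0x1b]=0xaf, mem[0x00]=0x64, mem[0x0e]=0x72, mem[0x0b]=0x64, mem[0x1a]=0x4a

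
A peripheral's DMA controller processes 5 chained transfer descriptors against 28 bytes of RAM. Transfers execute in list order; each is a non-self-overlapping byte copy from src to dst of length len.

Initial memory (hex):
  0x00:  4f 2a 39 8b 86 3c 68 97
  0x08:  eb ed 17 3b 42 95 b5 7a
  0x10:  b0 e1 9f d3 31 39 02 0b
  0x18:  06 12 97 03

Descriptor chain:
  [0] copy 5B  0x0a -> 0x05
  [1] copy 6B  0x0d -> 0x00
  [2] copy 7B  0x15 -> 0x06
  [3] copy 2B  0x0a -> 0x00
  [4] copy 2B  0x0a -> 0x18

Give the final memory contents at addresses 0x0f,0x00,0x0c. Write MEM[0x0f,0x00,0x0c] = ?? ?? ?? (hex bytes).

#0 dst[0x05+5] := {0x17,0x3b,0x42,0x95,0xb5}
#1 dst[0x00+6] := {0x95,0xb5,0x7a,0xb0,0xe1,0x9f}
#2 dst[0x06+7] := {0x39,0x02,0x0b,0x06,0x12,0x97,0x03}
#3 dst[0x00+2] := {0x12,0x97}
#4 dst[0x18+2] := {0x12,0x97}
query mem[0x0f]=0x7a, mem[0x00]=0x12, mem[0x0c]=0x03

MEM[0x0f,0x00,0x0c] = 7a 12 03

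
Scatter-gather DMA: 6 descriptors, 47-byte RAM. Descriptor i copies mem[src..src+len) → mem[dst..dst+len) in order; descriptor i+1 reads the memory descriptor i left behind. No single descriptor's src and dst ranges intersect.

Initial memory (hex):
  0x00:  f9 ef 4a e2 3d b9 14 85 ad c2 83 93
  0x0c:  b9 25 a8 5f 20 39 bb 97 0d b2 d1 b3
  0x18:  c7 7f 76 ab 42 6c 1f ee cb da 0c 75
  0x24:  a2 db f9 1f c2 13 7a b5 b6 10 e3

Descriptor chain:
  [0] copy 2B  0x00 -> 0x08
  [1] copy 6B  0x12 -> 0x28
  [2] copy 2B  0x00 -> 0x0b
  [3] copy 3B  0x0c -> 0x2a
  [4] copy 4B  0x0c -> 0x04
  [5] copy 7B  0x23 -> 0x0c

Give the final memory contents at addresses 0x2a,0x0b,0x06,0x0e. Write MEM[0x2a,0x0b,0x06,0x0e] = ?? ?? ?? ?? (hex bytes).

MEM[0x2a,0x0b,0x06,0x0e] = ef f9 a8 db

#0 dst[0x08+2] := {0xf9,0xef}
#1 dst[0x28+6] := {0xbb,0x97,0x0d,0xb2,0xd1,0xb3}
#2 dst[0x0b+2] := {0xf9,0xef}
#3 dst[0x2a+3] := {0xef,0x25,0xa8}
#4 dst[0x04+4] := {0xef,0x25,0xa8,0x5f}
#5 dst[0x0c+7] := {0x75,0xa2,0xdb,0xf9,0x1f,0xbb,0x97}
query mem[0x2a]=0xef, mem[0x0b]=0xf9, mem[0x06]=0xa8, mem[0x0e]=0xdb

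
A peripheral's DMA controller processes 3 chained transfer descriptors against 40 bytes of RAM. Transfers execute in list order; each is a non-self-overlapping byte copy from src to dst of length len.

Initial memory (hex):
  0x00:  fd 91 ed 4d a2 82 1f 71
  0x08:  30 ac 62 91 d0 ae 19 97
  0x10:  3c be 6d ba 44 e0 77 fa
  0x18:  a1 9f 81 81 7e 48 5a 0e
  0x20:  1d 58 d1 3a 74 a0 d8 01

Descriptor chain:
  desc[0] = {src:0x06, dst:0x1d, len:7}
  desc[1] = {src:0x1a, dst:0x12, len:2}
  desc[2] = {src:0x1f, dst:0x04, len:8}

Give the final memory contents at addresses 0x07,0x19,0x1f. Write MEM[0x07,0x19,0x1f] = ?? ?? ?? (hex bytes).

MEM[0x07,0x19,0x1f] = 91 9f 30

#0 dst[0x1d+7] := {0x1f,0x71,0x30,0xac,0x62,0x91,0xd0}
#1 dst[0x12+2] := {0x81,0x81}
#2 dst[0x04+8] := {0x30,0xac,0x62,0x91,0xd0,0x74,0xa0,0xd8}
query mem[0x07]=0x91, mem[0x19]=0x9f, mem[0x1f]=0x30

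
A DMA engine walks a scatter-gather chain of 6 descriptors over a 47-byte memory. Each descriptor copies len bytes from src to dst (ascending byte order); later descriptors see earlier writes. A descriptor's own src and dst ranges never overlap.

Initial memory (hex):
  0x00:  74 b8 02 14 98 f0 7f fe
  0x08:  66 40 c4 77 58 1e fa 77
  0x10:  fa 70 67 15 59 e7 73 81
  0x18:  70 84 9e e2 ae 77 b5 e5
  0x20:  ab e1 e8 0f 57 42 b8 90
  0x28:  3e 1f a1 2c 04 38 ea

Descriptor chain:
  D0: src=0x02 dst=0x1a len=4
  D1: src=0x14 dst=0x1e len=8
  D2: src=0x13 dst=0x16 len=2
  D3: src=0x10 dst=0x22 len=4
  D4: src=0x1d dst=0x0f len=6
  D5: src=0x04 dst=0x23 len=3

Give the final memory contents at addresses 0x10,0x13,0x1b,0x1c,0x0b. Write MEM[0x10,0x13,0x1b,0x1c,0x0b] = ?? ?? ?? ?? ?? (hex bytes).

MEM[0x10,0x13,0x1b,0x1c,0x0b] = 59 81 14 98 77

D0: mem[0x1a..0x1d] <- [02 14 98 f0]
D1: mem[0x1e..0x25] <- [59 e7 73 81 70 84 02 14]
D2: mem[0x16..0x17] <- [15 59]
D3: mem[0x22..0x25] <- [fa 70 67 15]
D4: mem[0x0f..0x14] <- [f0 59 e7 73 81 fa]
D5: mem[0x23..0x25] <- [98 f0 7f]
query mem[0x10]=0x59, mem[0x13]=0x81, mem[0x1b]=0x14, mem[0x1c]=0x98, mem[0x0b]=0x77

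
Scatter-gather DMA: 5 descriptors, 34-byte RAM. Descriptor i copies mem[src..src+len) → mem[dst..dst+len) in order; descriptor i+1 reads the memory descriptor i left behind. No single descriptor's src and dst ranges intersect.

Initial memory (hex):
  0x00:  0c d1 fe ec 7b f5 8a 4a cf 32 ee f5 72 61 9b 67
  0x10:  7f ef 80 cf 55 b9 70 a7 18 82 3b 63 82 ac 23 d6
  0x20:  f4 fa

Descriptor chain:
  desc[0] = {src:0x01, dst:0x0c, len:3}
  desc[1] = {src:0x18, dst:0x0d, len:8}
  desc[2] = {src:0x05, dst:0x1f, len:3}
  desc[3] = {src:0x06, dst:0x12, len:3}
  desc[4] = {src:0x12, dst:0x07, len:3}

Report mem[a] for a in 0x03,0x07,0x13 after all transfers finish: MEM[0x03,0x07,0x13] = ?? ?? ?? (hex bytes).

#0 dst[0x0c+3] := {0xd1,0xfe,0xec}
#1 dst[0x0d+8] := {0x18,0x82,0x3b,0x63,0x82,0xac,0x23,0xd6}
#2 dst[0x1f+3] := {0xf5,0x8a,0x4a}
#3 dst[0x12+3] := {0x8a,0x4a,0xcf}
#4 dst[0x07+3] := {0x8a,0x4a,0xcf}
query mem[0x03]=0xec, mem[0x07]=0x8a, mem[0x13]=0x4a

MEM[0x03,0x07,0x13] = ec 8a 4a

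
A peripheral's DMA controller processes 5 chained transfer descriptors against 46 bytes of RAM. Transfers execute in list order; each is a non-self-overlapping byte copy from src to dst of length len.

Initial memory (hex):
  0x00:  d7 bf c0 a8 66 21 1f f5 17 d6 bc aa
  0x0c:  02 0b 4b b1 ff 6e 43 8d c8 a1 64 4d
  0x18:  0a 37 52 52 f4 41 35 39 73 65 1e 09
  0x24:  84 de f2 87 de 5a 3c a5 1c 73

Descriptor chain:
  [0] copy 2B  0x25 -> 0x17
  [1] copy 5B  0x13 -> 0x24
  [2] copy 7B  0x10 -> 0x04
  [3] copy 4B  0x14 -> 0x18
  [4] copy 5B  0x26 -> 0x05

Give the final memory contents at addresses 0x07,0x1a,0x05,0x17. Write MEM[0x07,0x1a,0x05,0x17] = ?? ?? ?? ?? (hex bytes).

#0 dst[0x17+2] := {0xde,0xf2}
#1 dst[0x24+5] := {0x8d,0xc8,0xa1,0x64,0xde}
#2 dst[0x04+7] := {0xff,0x6e,0x43,0x8d,0xc8,0xa1,0x64}
#3 dst[0x18+4] := {0xc8,0xa1,0x64,0xde}
#4 dst[0x05+5] := {0xa1,0x64,0xde,0x5a,0x3c}
query mem[0x07]=0xde, mem[0x1a]=0x64, mem[0x05]=0xa1, mem[0x17]=0xde

MEM[0x07,0x1a,0x05,0x17] = de 64 a1 de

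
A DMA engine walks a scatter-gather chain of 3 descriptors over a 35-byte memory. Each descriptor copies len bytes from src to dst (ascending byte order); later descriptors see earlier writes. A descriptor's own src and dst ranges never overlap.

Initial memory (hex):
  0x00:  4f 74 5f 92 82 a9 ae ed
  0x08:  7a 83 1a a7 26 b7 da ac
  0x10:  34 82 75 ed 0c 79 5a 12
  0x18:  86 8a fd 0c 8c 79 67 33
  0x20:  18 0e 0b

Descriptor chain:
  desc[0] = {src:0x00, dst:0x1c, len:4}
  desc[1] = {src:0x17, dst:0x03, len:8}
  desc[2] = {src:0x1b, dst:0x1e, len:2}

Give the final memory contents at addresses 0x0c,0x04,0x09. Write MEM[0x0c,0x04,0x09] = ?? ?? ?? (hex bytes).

D0: mem[0x1c..0x1f] <- [4f 74 5f 92]
D1: mem[0x03..0x0a] <- [12 86 8a fd 0c 4f 74 5f]
D2: mem[0x1e..0x1f] <- [0c 4f]
query mem[0x0c]=0x26, mem[0x04]=0x86, mem[0x09]=0x74

MEM[0x0c,0x04,0x09] = 26 86 74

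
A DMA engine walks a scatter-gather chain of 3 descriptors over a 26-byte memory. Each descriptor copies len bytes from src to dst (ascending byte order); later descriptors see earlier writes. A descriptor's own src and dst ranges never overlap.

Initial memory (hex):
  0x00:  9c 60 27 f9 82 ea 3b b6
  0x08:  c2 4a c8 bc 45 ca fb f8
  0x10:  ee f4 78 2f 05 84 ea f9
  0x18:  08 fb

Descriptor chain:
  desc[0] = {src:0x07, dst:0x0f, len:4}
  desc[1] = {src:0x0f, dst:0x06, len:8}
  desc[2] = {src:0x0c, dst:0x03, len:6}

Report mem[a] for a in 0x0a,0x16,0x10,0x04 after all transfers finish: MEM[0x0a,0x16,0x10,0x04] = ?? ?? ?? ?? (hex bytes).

MEM[0x0a,0x16,0x10,0x04] = 2f ea c2 ea

[0] 0x07->0x0f len=4 : b6 c2 4a c8
[1] 0x0f->0x06 len=8 : b6 c2 4a c8 2f 05 84 ea
[2] 0x0c->0x03 len=6 : 84 ea fb b6 c2 4a
query mem[0x0a]=0x2f, mem[0x16]=0xea, mem[0x10]=0xc2, mem[0x04]=0xea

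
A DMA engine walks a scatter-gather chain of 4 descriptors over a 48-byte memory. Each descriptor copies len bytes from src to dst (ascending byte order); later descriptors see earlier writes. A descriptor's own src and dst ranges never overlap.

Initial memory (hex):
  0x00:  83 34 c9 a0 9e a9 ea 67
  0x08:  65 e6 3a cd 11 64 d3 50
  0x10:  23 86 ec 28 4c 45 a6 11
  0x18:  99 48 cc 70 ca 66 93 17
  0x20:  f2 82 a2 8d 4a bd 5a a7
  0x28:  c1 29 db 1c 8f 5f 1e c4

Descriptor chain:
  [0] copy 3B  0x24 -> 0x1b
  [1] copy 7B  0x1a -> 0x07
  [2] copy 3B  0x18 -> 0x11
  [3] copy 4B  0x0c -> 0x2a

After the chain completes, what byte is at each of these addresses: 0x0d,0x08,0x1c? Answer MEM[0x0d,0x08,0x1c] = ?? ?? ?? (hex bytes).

MEM[0x0d,0x08,0x1c] = f2 4a bd

D0: mem[0x1b..0x1d] <- [4a bd 5a]
D1: mem[0x07..0x0d] <- [cc 4a bd 5a 93 17 f2]
D2: mem[0x11..0x13] <- [99 48 cc]
D3: mem[0x2a..0x2d] <- [17 f2 d3 50]
query mem[0x0d]=0xf2, mem[0x08]=0x4a, mem[0x1c]=0xbd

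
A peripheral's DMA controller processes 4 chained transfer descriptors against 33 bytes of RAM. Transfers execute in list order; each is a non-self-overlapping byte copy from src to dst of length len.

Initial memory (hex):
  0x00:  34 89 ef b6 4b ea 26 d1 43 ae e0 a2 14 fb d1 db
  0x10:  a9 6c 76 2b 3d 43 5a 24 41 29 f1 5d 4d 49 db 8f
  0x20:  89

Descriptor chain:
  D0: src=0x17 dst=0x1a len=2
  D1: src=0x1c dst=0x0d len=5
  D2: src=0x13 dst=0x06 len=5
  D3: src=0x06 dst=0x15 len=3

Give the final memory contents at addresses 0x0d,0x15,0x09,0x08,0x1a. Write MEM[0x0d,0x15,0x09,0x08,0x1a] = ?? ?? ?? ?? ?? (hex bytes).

MEM[0x0d,0x15,0x09,0x08,0x1a] = 4d 2b 5a 43 24

D0: mem[0x1a..0x1b] <- [24 41]
D1: mem[0x0d..0x11] <- [4d 49 db 8f 89]
D2: mem[0x06..0x0a] <- [2b 3d 43 5a 24]
D3: mem[0x15..0x17] <- [2b 3d 43]
query mem[0x0d]=0x4d, mem[0x15]=0x2b, mem[0x09]=0x5a, mem[0x08]=0x43, mem[0x1a]=0x24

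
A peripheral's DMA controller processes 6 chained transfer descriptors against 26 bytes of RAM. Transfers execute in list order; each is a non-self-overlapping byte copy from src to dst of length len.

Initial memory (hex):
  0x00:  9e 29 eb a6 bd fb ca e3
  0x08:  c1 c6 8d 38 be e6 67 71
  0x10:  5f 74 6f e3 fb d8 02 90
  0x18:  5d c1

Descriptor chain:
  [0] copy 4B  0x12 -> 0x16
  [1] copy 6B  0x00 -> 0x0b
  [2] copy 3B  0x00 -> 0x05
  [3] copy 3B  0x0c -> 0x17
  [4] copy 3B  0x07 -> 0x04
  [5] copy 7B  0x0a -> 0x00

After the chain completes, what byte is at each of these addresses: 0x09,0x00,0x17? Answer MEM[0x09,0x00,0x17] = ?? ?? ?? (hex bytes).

  after D0: wrote 4B at 0x16 = 6fe3fbd8
  after D1: wrote 6B at 0x0b = 9e29eba6bdfb
  after D2: wrote 3B at 0x05 = 9e29eb
  after D3: wrote 3B at 0x17 = 29eba6
  after D4: wrote 3B at 0x04 = ebc1c6
  after D5: wrote 7B at 0x00 = 8d9e29eba6bdfb
query mem[0x09]=0xc6, mem[0x00]=0x8d, mem[0x17]=0x29

MEM[0x09,0x00,0x17] = c6 8d 29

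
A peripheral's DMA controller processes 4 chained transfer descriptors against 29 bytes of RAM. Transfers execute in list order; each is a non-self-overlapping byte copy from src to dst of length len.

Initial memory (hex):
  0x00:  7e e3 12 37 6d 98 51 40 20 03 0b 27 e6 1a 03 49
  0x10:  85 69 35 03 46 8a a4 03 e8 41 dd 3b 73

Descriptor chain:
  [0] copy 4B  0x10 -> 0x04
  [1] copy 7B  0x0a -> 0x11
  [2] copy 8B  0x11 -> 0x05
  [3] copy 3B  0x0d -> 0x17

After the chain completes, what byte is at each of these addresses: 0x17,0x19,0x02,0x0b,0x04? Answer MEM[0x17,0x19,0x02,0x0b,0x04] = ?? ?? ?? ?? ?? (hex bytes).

  after D0: wrote 4B at 0x04 = 85693503
  after D1: wrote 7B at 0x11 = 0b27e61a034985
  after D2: wrote 8B at 0x05 = 0b27e61a034985e8
  after D3: wrote 3B at 0x17 = 1a0349
query mem[0x17]=0x1a, mem[0x19]=0x49, mem[0x02]=0x12, mem[0x0b]=0x85, mem[0x04]=0x85

MEM[0x17,0x19,0x02,0x0b,0x04] = 1a 49 12 85 85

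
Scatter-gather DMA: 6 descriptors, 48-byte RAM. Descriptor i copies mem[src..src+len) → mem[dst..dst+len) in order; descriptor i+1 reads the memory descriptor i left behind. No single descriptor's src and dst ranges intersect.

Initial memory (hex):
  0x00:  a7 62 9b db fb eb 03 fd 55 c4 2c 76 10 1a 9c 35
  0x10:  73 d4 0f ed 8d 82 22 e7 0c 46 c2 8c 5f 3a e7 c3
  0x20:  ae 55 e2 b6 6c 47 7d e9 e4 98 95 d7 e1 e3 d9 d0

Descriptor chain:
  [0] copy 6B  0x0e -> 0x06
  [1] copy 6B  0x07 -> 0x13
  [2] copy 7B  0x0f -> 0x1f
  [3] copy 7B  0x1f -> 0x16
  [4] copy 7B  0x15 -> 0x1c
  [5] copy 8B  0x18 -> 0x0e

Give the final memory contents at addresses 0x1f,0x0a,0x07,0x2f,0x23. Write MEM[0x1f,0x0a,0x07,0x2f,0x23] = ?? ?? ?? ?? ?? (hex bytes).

MEM[0x1f,0x0a,0x07,0x2f,0x23] = d4 0f 35 d0 35

#0 dst[0x06+6] := {0x9c,0x35,0x73,0xd4,0x0f,0xed}
#1 dst[0x13+6] := {0x35,0x73,0xd4,0x0f,0xed,0x10}
#2 dst[0x1f+7] := {0x35,0x73,0xd4,0x0f,0x35,0x73,0xd4}
#3 dst[0x16+7] := {0x35,0x73,0xd4,0x0f,0x35,0x73,0xd4}
#4 dst[0x1c+7] := {0xd4,0x35,0x73,0xd4,0x0f,0x35,0x73}
#5 dst[0x0e+8] := {0xd4,0x0f,0x35,0x73,0xd4,0x35,0x73,0xd4}
query mem[0x1f]=0xd4, mem[0x0a]=0x0f, mem[0x07]=0x35, mem[0x2f]=0xd0, mem[0x23]=0x35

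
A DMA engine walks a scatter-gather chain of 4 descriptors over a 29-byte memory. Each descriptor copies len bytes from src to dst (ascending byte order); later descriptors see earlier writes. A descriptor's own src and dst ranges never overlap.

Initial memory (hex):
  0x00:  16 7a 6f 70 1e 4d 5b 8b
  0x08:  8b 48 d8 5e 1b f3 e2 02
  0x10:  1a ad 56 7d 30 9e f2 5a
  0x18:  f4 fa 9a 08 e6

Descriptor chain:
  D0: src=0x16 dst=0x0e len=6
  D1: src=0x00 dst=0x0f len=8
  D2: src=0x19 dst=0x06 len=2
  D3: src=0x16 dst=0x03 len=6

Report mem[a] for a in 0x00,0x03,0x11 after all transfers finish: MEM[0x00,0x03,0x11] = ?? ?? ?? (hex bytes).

MEM[0x00,0x03,0x11] = 16 8b 6f

D0: mem[0x0e..0x13] <- [f2 5a f4 fa 9a 08]
D1: mem[0x0f..0x16] <- [16 7a 6f 70 1e 4d 5b 8b]
D2: mem[0x06..0x07] <- [fa 9a]
D3: mem[0x03..0x08] <- [8b 5a f4 fa 9a 08]
query mem[0x00]=0x16, mem[0x03]=0x8b, mem[0x11]=0x6f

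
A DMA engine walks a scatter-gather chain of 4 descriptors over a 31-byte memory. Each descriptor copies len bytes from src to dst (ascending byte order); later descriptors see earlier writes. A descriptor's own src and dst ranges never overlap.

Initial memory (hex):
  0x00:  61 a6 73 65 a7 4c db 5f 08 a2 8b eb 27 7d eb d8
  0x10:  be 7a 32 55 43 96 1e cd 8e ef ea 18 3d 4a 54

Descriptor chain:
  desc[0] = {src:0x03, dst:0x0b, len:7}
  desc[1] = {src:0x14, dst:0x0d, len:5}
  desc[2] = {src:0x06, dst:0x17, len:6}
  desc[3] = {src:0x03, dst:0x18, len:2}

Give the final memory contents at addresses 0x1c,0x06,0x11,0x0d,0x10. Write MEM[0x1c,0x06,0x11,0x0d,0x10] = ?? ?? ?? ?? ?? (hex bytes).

MEM[0x1c,0x06,0x11,0x0d,0x10] = 65 db 8e 43 cd

#0 dst[0x0b+7] := {0x65,0xa7,0x4c,0xdb,0x5f,0x08,0xa2}
#1 dst[0x0d+5] := {0x43,0x96,0x1e,0xcd,0x8e}
#2 dst[0x17+6] := {0xdb,0x5f,0x08,0xa2,0x8b,0x65}
#3 dst[0x18+2] := {0x65,0xa7}
query mem[0x1c]=0x65, mem[0x06]=0xdb, mem[0x11]=0x8e, mem[0x0d]=0x43, mem[0x10]=0xcd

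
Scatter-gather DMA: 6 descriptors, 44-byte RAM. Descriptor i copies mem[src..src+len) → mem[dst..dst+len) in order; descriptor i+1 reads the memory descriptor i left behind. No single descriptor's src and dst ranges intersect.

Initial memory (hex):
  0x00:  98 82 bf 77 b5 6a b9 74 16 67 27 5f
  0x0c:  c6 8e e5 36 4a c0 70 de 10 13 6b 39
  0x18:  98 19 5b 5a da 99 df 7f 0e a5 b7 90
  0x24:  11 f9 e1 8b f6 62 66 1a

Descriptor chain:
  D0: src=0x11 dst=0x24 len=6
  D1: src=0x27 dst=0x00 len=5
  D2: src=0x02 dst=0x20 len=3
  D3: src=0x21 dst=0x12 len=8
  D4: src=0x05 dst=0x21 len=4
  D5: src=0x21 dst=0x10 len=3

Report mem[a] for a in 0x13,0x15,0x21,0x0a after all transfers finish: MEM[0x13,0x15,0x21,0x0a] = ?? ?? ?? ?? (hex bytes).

MEM[0x13,0x15,0x21,0x0a] = 1a c0 6a 27

  after D0: wrote 6B at 0x24 = c070de10136b
  after D1: wrote 5B at 0x00 = 10136b661a
  after D2: wrote 3B at 0x20 = 6b661a
  after D3: wrote 8B at 0x12 = 661a90c070de1013
  after D4: wrote 4B at 0x21 = 6ab97416
  after D5: wrote 3B at 0x10 = 6ab974
query mem[0x13]=0x1a, mem[0x15]=0xc0, mem[0x21]=0x6a, mem[0x0a]=0x27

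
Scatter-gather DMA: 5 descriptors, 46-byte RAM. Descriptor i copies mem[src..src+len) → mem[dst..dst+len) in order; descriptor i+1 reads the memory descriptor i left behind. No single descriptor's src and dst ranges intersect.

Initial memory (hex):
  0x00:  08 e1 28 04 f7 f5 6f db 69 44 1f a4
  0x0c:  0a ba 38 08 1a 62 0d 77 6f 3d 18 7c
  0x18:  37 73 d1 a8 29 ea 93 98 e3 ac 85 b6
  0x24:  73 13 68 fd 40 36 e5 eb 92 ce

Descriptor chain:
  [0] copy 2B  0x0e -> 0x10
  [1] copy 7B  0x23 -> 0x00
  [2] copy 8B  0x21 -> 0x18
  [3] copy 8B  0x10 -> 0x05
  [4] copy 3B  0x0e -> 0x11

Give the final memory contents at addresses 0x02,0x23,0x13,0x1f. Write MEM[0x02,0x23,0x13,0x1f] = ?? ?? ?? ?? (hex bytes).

D0: mem[0x10..0x11] <- [38 08]
D1: mem[0x00..0x06] <- [b6 73 13 68 fd 40 36]
D2: mem[0x18..0x1f] <- [ac 85 b6 73 13 68 fd 40]
D3: mem[0x05..0x0c] <- [38 08 0d 77 6f 3d 18 7c]
D4: mem[0x11..0x13] <- [38 08 38]
query mem[0x02]=0x13, mem[0x23]=0xb6, mem[0x13]=0x38, mem[0x1f]=0x40

MEM[0x02,0x23,0x13,0x1f] = 13 b6 38 40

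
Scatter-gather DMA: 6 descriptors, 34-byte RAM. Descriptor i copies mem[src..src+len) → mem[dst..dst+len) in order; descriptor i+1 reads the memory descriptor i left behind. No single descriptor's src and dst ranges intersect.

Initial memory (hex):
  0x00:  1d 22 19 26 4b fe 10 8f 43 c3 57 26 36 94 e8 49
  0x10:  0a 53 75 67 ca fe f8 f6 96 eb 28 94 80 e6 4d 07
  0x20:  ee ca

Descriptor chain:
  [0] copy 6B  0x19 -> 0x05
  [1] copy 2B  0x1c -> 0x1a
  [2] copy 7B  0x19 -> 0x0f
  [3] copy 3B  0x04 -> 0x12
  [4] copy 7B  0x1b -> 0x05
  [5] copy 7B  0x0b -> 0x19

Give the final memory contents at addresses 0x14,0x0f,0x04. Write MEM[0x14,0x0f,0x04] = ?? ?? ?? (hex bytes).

#0 dst[0x05+6] := {0xeb,0x28,0x94,0x80,0xe6,0x4d}
#1 dst[0x1a+2] := {0x80,0xe6}
#2 dst[0x0f+7] := {0xeb,0x80,0xe6,0x80,0xe6,0x4d,0x07}
#3 dst[0x12+3] := {0x4b,0xeb,0x28}
#4 dst[0x05+7] := {0xe6,0x80,0xe6,0x4d,0x07,0xee,0xca}
#5 dst[0x19+7] := {0xca,0x36,0x94,0xe8,0xeb,0x80,0xe6}
query mem[0x14]=0x28, mem[0x0f]=0xeb, mem[0x04]=0x4b

MEM[0x14,0x0f,0x04] = 28 eb 4b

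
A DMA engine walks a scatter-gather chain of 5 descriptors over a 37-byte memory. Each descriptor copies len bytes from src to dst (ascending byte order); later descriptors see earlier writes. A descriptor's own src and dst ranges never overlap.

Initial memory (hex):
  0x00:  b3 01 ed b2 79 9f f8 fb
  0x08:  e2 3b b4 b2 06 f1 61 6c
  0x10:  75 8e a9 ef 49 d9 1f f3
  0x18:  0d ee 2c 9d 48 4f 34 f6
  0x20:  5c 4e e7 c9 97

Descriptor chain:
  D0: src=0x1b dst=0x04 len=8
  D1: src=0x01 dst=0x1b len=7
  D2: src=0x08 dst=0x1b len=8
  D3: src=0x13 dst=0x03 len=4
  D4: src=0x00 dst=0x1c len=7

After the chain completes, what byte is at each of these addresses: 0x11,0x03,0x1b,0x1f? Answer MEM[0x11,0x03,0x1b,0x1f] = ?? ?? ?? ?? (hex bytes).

D0: mem[0x04..0x0b] <- [9d 48 4f 34 f6 5c 4e e7]
D1: mem[0x1b..0x21] <- [01 ed b2 9d 48 4f 34]
D2: mem[0x1b..0x22] <- [f6 5c 4e e7 06 f1 61 6c]
D3: mem[0x03..0x06] <- [ef 49 d9 1f]
D4: mem[0x1c..0x22] <- [b3 01 ed ef 49 d9 1f]
query mem[0x11]=0x8e, mem[0x03]=0xef, mem[0x1b]=0xf6, mem[0x1f]=0xef

MEM[0x11,0x03,0x1b,0x1f] = 8e ef f6 ef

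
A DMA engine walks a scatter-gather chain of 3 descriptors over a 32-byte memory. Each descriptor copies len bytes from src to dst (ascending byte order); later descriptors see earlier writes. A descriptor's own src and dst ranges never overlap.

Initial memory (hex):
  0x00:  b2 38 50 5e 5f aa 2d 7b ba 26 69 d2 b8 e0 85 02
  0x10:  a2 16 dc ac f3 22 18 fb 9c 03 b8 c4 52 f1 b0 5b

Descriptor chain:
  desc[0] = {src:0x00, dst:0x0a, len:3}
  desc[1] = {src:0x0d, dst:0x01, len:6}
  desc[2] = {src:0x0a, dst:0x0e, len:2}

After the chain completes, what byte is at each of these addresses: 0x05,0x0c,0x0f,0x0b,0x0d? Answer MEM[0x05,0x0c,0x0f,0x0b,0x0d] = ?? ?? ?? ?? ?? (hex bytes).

D0: mem[0x0a..0x0c] <- [b2 38 50]
D1: mem[0x01..0x06] <- [e0 85 02 a2 16 dc]
D2: mem[0x0e..0x0f] <- [b2 38]
query mem[0x05]=0x16, mem[0x0c]=0x50, mem[0x0f]=0x38, mem[0x0b]=0x38, mem[0x0d]=0xe0

MEM[0x05,0x0c,0x0f,0x0b,0x0d] = 16 50 38 38 e0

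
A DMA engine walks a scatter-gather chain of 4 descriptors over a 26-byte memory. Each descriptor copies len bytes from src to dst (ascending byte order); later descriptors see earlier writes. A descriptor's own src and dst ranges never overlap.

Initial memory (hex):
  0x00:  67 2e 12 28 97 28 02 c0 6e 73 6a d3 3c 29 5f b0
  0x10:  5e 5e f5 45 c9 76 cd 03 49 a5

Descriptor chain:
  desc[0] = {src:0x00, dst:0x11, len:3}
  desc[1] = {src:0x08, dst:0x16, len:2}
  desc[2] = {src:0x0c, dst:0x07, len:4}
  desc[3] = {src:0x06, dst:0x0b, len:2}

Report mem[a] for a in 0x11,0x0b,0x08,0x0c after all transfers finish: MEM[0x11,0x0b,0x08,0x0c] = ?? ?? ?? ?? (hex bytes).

D0: mem[0x11..0x13] <- [67 2e 12]
D1: mem[0x16..0x17] <- [6e 73]
D2: mem[0x07..0x0a] <- [3c 29 5f b0]
D3: mem[0x0b..0x0c] <- [02 3c]
query mem[0x11]=0x67, mem[0x0b]=0x02, mem[0x08]=0x29, mem[0x0c]=0x3c

MEM[0x11,0x0b,0x08,0x0c] = 67 02 29 3c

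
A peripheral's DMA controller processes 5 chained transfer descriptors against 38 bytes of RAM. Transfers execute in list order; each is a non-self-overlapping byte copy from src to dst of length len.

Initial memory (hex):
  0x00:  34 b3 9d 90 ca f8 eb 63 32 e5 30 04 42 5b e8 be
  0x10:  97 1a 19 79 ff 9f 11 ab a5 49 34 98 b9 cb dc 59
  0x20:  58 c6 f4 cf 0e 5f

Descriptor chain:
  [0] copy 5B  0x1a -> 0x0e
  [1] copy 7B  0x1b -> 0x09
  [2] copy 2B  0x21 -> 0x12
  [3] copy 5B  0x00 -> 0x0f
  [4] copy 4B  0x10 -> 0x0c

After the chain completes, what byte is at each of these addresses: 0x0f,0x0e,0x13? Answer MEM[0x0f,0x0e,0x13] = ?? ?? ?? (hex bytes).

#0 dst[0x0e+5] := {0x34,0x98,0xb9,0xcb,0xdc}
#1 dst[0x09+7] := {0x98,0xb9,0xcb,0xdc,0x59,0x58,0xc6}
#2 dst[0x12+2] := {0xc6,0xf4}
#3 dst[0x0f+5] := {0x34,0xb3,0x9d,0x90,0xca}
#4 dst[0x0c+4] := {0xb3,0x9d,0x90,0xca}
query mem[0x0f]=0xca, mem[0x0e]=0x90, mem[0x13]=0xca

MEM[0x0f,0x0e,0x13] = ca 90 ca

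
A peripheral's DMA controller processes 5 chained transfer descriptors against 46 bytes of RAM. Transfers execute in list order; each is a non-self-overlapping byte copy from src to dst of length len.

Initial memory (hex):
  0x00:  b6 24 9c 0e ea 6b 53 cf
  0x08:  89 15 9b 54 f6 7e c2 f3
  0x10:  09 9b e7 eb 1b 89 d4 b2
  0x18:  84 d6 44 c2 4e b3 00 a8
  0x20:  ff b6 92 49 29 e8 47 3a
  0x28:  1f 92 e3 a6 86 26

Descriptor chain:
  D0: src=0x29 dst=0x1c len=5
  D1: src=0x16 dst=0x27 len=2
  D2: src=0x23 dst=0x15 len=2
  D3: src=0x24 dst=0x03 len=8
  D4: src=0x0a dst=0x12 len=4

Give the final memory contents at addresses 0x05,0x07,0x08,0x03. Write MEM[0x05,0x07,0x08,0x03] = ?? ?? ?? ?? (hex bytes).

#0 dst[0x1c+5] := {0x92,0xe3,0xa6,0x86,0x26}
#1 dst[0x27+2] := {0xd4,0xb2}
#2 dst[0x15+2] := {0x49,0x29}
#3 dst[0x03+8] := {0x29,0xe8,0x47,0xd4,0xb2,0x92,0xe3,0xa6}
#4 dst[0x12+4] := {0xa6,0x54,0xf6,0x7e}
query mem[0x05]=0x47, mem[0x07]=0xb2, mem[0x08]=0x92, mem[0x03]=0x29

MEM[0x05,0x07,0x08,0x03] = 47 b2 92 29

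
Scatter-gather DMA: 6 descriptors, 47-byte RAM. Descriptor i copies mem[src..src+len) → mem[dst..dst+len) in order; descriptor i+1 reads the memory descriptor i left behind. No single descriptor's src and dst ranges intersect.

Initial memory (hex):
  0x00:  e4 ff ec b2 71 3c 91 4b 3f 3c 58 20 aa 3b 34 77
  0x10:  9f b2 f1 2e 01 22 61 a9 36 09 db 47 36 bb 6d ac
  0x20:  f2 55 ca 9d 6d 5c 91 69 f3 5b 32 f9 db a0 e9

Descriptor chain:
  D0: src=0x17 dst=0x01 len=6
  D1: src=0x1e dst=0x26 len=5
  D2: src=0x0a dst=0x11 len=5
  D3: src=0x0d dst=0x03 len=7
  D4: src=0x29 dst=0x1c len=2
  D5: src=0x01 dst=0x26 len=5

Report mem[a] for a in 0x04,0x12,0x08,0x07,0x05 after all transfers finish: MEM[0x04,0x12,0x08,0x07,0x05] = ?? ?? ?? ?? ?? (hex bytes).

D0: mem[0x01..0x06] <- [a9 36 09 db 47 36]
D1: mem[0x26..0x2a] <- [6d ac f2 55 ca]
D2: mem[0x11..0x15] <- [58 20 aa 3b 34]
D3: mem[0x03..0x09] <- [3b 34 77 9f 58 20 aa]
D4: mem[0x1c..0x1d] <- [55 ca]
D5: mem[0x26..0x2a] <- [a9 36 3b 34 77]
query mem[0x04]=0x34, mem[0x12]=0x20, mem[0x08]=0x20, mem[0x07]=0x58, mem[0x05]=0x77

MEM[0x04,0x12,0x08,0x07,0x05] = 34 20 20 58 77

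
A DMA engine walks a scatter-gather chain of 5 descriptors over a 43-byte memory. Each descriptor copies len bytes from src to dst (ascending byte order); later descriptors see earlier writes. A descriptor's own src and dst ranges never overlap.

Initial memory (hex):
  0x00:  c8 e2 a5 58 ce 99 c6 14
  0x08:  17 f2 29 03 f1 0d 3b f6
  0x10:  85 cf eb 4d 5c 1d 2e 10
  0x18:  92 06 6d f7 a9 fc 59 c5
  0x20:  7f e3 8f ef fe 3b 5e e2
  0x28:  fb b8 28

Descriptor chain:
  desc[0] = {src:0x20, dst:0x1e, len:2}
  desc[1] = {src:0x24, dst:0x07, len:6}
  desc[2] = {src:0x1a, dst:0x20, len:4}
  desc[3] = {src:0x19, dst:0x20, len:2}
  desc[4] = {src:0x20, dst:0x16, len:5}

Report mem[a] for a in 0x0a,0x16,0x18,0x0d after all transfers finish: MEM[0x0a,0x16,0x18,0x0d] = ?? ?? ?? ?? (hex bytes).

#0 dst[0x1e+2] := {0x7f,0xe3}
#1 dst[0x07+6] := {0xfe,0x3b,0x5e,0xe2,0xfb,0xb8}
#2 dst[0x20+4] := {0x6d,0xf7,0xa9,0xfc}
#3 dst[0x20+2] := {0x06,0x6d}
#4 dst[0x16+5] := {0x06,0x6d,0xa9,0xfc,0xfe}
query mem[0x0a]=0xe2, mem[0x16]=0x06, mem[0x18]=0xa9, mem[0x0d]=0x0d

MEM[0x0a,0x16,0x18,0x0d] = e2 06 a9 0d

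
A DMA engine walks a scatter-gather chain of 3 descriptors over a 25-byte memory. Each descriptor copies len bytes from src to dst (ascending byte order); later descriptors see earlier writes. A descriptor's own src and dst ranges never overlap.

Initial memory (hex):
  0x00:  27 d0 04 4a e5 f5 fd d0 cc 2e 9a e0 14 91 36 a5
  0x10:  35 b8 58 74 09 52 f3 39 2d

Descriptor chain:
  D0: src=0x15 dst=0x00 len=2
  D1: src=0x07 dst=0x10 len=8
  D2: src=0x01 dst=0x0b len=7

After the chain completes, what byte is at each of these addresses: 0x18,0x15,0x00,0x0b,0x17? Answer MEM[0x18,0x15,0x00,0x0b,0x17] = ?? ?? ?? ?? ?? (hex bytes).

MEM[0x18,0x15,0x00,0x0b,0x17] = 2d 14 52 f3 36

[0] 0x15->0x00 len=2 : 52 f3
[1] 0x07->0x10 len=8 : d0 cc 2e 9a e0 14 91 36
[2] 0x01->0x0b len=7 : f3 04 4a e5 f5 fd d0
query mem[0x18]=0x2d, mem[0x15]=0x14, mem[0x00]=0x52, mem[0x0b]=0xf3, mem[0x17]=0x36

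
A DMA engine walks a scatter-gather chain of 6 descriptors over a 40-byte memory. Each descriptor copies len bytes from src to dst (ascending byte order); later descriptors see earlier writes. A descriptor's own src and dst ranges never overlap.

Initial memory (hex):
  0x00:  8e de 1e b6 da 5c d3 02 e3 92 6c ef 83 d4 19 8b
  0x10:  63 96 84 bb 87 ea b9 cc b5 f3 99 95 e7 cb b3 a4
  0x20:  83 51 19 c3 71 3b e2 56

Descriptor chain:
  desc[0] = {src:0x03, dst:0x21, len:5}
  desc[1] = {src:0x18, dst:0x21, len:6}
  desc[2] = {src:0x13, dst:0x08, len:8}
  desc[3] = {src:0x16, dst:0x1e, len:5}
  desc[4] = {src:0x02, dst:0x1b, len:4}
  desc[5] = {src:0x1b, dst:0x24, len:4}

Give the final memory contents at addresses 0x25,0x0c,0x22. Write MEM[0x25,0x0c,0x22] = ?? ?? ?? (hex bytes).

MEM[0x25,0x0c,0x22] = b6 cc 99

[0] 0x03->0x21 len=5 : b6 da 5c d3 02
[1] 0x18->0x21 len=6 : b5 f3 99 95 e7 cb
[2] 0x13->0x08 len=8 : bb 87 ea b9 cc b5 f3 99
[3] 0x16->0x1e len=5 : b9 cc b5 f3 99
[4] 0x02->0x1b len=4 : 1e b6 da 5c
[5] 0x1b->0x24 len=4 : 1e b6 da 5c
query mem[0x25]=0xb6, mem[0x0c]=0xcc, mem[0x22]=0x99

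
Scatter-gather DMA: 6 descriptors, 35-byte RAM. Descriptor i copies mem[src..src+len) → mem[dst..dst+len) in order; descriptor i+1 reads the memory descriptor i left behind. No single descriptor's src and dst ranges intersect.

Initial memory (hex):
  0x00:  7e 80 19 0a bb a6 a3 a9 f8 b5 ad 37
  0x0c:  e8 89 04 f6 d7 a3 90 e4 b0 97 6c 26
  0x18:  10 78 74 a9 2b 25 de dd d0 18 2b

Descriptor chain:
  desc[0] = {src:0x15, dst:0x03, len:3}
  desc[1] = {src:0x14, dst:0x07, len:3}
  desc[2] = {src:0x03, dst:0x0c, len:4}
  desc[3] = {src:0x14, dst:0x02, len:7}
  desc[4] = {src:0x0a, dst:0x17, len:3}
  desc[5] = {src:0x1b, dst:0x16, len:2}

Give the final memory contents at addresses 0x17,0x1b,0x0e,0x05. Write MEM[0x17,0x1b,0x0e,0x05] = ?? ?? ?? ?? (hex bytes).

[0] 0x15->0x03 len=3 : 97 6c 26
[1] 0x14->0x07 len=3 : b0 97 6c
[2] 0x03->0x0c len=4 : 97 6c 26 a3
[3] 0x14->0x02 len=7 : b0 97 6c 26 10 78 74
[4] 0x0a->0x17 len=3 : ad 37 97
[5] 0x1b->0x16 len=2 : a9 2b
query mem[0x17]=0x2b, mem[0x1b]=0xa9, mem[0x0e]=0x26, mem[0x05]=0x26

MEM[0x17,0x1b,0x0e,0x05] = 2b a9 26 26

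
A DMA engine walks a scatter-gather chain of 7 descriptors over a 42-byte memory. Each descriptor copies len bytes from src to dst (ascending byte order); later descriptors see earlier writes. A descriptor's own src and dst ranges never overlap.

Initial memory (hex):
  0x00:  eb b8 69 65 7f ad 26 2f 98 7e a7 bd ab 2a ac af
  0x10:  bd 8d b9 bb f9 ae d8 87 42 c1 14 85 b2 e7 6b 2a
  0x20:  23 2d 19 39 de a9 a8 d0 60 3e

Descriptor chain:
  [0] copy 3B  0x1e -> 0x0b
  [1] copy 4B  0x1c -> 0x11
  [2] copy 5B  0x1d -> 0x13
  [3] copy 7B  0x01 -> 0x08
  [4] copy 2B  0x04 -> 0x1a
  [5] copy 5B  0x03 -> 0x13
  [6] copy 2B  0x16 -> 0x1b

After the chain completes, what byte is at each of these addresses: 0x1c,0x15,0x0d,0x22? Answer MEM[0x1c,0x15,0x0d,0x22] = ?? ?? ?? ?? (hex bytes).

[0] 0x1e->0x0b len=3 : 6b 2a 23
[1] 0x1c->0x11 len=4 : b2 e7 6b 2a
[2] 0x1d->0x13 len=5 : e7 6b 2a 23 2d
[3] 0x01->0x08 len=7 : b8 69 65 7f ad 26 2f
[4] 0x04->0x1a len=2 : 7f ad
[5] 0x03->0x13 len=5 : 65 7f ad 26 2f
[6] 0x16->0x1b len=2 : 26 2f
query mem[0x1c]=0x2f, mem[0x15]=0xad, mem[0x0d]=0x26, mem[0x22]=0x19

MEM[0x1c,0x15,0x0d,0x22] = 2f ad 26 19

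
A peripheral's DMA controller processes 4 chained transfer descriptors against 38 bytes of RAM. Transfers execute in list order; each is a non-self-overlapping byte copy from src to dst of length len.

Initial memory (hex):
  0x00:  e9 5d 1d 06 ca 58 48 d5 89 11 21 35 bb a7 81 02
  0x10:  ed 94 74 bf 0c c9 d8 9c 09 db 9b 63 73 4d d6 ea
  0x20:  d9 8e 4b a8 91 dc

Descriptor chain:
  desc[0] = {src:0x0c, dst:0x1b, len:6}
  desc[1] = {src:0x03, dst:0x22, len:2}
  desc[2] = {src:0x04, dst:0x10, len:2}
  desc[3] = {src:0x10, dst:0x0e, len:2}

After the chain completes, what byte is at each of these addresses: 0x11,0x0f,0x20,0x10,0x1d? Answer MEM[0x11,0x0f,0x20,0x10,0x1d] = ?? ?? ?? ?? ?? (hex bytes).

#0 dst[0x1b+6] := {0xbb,0xa7,0x81,0x02,0xed,0x94}
#1 dst[0x22+2] := {0x06,0xca}
#2 dst[0x10+2] := {0xca,0x58}
#3 dst[0x0e+2] := {0xca,0x58}
query mem[0x11]=0x58, mem[0x0f]=0x58, mem[0x20]=0x94, mem[0x10]=0xca, mem[0x1d]=0x81

MEM[0x11,0x0f,0x20,0x10,0x1d] = 58 58 94 ca 81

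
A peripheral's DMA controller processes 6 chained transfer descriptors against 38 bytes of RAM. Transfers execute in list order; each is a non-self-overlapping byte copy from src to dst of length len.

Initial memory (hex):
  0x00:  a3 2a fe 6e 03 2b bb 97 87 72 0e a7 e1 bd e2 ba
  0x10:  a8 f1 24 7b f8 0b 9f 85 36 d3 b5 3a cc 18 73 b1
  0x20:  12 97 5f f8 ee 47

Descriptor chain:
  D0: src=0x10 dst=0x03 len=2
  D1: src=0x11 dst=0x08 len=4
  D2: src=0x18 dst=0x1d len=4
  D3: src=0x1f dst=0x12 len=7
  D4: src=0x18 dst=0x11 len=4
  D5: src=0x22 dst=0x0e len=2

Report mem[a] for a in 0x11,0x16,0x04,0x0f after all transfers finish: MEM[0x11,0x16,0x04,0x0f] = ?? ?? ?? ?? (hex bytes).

MEM[0x11,0x16,0x04,0x0f] = 47 f8 f1 f8

[0] 0x10->0x03 len=2 : a8 f1
[1] 0x11->0x08 len=4 : f1 24 7b f8
[2] 0x18->0x1d len=4 : 36 d3 b5 3a
[3] 0x1f->0x12 len=7 : b5 3a 97 5f f8 ee 47
[4] 0x18->0x11 len=4 : 47 d3 b5 3a
[5] 0x22->0x0e len=2 : 5f f8
query mem[0x11]=0x47, mem[0x16]=0xf8, mem[0x04]=0xf1, mem[0x0f]=0xf8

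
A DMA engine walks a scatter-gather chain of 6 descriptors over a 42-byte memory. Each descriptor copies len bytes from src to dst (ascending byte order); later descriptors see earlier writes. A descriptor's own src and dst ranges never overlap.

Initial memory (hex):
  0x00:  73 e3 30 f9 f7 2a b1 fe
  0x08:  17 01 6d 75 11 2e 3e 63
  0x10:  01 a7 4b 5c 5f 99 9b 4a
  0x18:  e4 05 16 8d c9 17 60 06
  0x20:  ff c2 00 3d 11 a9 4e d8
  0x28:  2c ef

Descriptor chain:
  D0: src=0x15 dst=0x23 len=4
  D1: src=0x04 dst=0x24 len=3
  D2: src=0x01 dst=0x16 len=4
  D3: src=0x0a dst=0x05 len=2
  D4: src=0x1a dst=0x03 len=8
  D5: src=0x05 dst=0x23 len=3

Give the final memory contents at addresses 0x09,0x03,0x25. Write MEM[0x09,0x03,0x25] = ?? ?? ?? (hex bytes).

MEM[0x09,0x03,0x25] = ff 16 60

D0: mem[0x23..0x26] <- [99 9b 4a e4]
D1: mem[0x24..0x26] <- [f7 2a b1]
D2: mem[0x16..0x19] <- [e3 30 f9 f7]
D3: mem[0x05..0x06] <- [6d 75]
D4: mem[0x03..0x0a] <- [16 8d c9 17 60 06 ff c2]
D5: mem[0x23..0x25] <- [c9 17 60]
query mem[0x09]=0xff, mem[0x03]=0x16, mem[0x25]=0x60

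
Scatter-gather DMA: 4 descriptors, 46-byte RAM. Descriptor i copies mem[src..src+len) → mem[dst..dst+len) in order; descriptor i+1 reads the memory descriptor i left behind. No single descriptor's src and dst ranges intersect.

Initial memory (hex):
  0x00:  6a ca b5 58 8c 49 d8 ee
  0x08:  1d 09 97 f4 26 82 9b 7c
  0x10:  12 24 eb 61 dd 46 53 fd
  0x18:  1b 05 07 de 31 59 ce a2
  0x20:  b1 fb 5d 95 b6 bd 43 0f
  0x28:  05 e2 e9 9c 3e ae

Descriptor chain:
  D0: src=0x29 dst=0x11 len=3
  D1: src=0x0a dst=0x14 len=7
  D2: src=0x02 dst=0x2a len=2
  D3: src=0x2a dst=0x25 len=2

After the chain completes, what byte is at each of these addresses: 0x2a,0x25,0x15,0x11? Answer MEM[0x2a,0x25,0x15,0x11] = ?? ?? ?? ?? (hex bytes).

  after D0: wrote 3B at 0x11 = e2e99c
  after D1: wrote 7B at 0x14 = 97f426829b7c12
  after D2: wrote 2B at 0x2a = b558
  after D3: wrote 2B at 0x25 = b558
query mem[0x2a]=0xb5, mem[0x25]=0xb5, mem[0x15]=0xf4, mem[0x11]=0xe2

MEM[0x2a,0x25,0x15,0x11] = b5 b5 f4 e2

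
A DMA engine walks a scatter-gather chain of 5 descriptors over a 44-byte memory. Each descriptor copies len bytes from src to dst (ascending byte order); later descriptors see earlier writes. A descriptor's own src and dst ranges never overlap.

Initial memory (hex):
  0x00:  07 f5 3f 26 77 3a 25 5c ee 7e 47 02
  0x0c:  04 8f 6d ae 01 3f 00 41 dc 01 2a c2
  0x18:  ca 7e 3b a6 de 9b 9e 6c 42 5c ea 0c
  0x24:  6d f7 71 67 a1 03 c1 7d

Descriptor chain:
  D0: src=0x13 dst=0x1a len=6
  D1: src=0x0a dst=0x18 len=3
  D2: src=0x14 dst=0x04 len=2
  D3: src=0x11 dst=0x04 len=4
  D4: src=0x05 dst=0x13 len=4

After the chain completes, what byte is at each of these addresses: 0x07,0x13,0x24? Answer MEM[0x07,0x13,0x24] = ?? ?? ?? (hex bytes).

#0 dst[0x1a+6] := {0x41,0xdc,0x01,0x2a,0xc2,0xca}
#1 dst[0x18+3] := {0x47,0x02,0x04}
#2 dst[0x04+2] := {0xdc,0x01}
#3 dst[0x04+4] := {0x3f,0x00,0x41,0xdc}
#4 dst[0x13+4] := {0x00,0x41,0xdc,0xee}
query mem[0x07]=0xdc, mem[0x13]=0x00, mem[0x24]=0x6d

MEM[0x07,0x13,0x24] = dc 00 6d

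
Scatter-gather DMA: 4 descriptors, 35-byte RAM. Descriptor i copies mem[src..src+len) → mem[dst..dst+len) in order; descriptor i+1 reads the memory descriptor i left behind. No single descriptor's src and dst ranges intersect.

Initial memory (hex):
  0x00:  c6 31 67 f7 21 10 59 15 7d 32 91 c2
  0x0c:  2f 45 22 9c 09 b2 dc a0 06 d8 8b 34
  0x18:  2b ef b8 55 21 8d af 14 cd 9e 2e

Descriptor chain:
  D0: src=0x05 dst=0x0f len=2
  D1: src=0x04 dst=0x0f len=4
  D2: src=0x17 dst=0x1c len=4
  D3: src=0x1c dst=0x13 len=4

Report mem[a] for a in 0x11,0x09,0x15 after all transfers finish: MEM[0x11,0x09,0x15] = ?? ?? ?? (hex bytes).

[0] 0x05->0x0f len=2 : 10 59
[1] 0x04->0x0f len=4 : 21 10 59 15
[2] 0x17->0x1c len=4 : 34 2b ef b8
[3] 0x1c->0x13 len=4 : 34 2b ef b8
query mem[0x11]=0x59, mem[0x09]=0x32, mem[0x15]=0xef

MEM[0x11,0x09,0x15] = 59 32 ef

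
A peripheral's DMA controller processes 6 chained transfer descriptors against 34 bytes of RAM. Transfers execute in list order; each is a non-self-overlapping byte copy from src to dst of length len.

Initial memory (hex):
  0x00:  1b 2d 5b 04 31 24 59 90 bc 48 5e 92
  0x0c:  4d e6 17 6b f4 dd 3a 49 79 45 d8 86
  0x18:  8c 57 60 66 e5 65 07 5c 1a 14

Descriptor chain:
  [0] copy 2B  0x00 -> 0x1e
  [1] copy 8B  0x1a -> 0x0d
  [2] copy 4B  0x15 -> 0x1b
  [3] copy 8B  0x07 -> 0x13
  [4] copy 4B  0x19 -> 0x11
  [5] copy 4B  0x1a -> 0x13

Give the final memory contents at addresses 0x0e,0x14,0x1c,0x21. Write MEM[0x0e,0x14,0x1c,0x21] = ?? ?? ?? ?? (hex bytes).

#0 dst[0x1e+2] := {0x1b,0x2d}
#1 dst[0x0d+8] := {0x60,0x66,0xe5,0x65,0x1b,0x2d,0x1a,0x14}
#2 dst[0x1b+4] := {0x45,0xd8,0x86,0x8c}
#3 dst[0x13+8] := {0x90,0xbc,0x48,0x5e,0x92,0x4d,0x60,0x66}
#4 dst[0x11+4] := {0x60,0x66,0x45,0xd8}
#5 dst[0x13+4] := {0x66,0x45,0xd8,0x86}
query mem[0x0e]=0x66, mem[0x14]=0x45, mem[0x1c]=0xd8, mem[0x21]=0x14

MEM[0x0e,0x14,0x1c,0x21] = 66 45 d8 14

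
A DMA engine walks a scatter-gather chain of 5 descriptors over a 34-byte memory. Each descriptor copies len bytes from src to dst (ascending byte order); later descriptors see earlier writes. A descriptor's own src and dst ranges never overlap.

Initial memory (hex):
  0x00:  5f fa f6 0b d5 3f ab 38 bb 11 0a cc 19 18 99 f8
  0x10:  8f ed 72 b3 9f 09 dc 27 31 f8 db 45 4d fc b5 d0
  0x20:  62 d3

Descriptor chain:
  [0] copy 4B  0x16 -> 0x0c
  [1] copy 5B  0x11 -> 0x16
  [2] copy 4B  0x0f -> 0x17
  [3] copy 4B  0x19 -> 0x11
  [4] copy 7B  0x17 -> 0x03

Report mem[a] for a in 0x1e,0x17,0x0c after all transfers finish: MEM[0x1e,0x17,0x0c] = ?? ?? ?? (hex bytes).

MEM[0x1e,0x17,0x0c] = b5 f8 dc

#0 dst[0x0c+4] := {0xdc,0x27,0x31,0xf8}
#1 dst[0x16+5] := {0xed,0x72,0xb3,0x9f,0x09}
#2 dst[0x17+4] := {0xf8,0x8f,0xed,0x72}
#3 dst[0x11+4] := {0xed,0x72,0x45,0x4d}
#4 dst[0x03+7] := {0xf8,0x8f,0xed,0x72,0x45,0x4d,0xfc}
query mem[0x1e]=0xb5, mem[0x17]=0xf8, mem[0x0c]=0xdc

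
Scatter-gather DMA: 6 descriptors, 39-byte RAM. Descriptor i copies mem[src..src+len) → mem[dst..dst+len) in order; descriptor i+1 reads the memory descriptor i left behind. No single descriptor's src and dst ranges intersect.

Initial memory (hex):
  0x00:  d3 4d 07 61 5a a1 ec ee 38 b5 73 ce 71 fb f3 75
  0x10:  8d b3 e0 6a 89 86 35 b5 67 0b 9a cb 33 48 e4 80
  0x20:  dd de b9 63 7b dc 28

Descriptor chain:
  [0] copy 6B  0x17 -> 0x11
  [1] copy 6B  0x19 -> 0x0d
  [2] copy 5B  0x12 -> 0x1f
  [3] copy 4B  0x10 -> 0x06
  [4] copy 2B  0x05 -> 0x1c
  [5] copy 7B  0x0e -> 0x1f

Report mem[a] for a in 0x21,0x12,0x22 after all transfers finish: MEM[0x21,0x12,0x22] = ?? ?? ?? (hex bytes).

[0] 0x17->0x11 len=6 : b5 67 0b 9a cb 33
[1] 0x19->0x0d len=6 : 0b 9a cb 33 48 e4
[2] 0x12->0x1f len=5 : e4 0b 9a cb 33
[3] 0x10->0x06 len=4 : 33 48 e4 0b
[4] 0x05->0x1c len=2 : a1 33
[5] 0x0e->0x1f len=7 : 9a cb 33 48 e4 0b 9a
query mem[0x21]=0x33, mem[0x12]=0xe4, mem[0x22]=0x48

MEM[0x21,0x12,0x22] = 33 e4 48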